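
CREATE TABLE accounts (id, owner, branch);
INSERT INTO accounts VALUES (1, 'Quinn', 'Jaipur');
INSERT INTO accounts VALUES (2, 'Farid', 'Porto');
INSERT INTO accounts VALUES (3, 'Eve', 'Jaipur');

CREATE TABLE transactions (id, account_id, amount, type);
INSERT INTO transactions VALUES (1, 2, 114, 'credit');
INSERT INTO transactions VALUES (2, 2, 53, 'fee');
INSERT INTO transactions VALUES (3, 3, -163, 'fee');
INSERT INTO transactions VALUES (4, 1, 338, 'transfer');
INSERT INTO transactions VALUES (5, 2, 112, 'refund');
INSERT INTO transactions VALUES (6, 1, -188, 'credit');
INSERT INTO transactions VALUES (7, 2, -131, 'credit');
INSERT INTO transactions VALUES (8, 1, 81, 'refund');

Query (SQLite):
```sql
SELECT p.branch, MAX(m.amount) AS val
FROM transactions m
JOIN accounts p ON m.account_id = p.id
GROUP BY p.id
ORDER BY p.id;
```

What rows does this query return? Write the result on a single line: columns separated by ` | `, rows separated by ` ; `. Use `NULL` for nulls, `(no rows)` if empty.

Jaipur | 338 ; Porto | 114 ; Jaipur | -163

Join each transactions row to its accounts via account_id.
Group joined rows by accounts.id; compute MAX(m.amount) per group.
  1: ids {4, 6, 8} → MAX(m.amount)=338
  2: ids {1, 2, 5, 7} → MAX(m.amount)=114
  3: ids {3} → MAX(m.amount)=-163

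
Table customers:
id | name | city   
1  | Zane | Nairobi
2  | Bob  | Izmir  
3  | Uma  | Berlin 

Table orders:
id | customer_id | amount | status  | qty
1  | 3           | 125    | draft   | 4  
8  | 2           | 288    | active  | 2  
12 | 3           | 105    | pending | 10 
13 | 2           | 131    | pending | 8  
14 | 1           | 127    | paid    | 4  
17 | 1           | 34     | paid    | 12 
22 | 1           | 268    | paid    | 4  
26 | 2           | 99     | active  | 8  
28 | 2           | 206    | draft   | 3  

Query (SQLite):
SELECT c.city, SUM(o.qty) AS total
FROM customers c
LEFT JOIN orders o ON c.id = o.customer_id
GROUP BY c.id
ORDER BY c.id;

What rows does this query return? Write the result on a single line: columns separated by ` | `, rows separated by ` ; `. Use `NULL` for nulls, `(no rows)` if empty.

Nairobi | 20 ; Izmir | 21 ; Berlin | 14

LEFT JOIN keeps every customers row; unmatched ones get NULL for orders columns.
Group by customers.id and compute SUM(o.qty). SUM over an all-NULL group is NULL.
  1: ids {14, 17, 22} → SUM(o.qty)=20
  2: ids {8, 13, 26, 28} → SUM(o.qty)=21
  3: ids {1, 12} → SUM(o.qty)=14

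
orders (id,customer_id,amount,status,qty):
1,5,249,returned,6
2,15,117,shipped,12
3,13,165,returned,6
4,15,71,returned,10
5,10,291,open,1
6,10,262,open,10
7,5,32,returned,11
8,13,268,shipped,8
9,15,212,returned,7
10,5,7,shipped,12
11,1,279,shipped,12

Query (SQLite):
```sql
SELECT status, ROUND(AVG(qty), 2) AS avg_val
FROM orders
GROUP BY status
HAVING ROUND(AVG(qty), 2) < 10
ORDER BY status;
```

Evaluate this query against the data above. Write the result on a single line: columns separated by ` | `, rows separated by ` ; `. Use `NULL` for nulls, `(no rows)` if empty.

open | 5.5 ; returned | 8

Partition orders by status; compute ROUND(AVG(qty), 2) within each group.
HAVING: keep groups where ROUND(AVG(qty), 2) < 10.
  open: ids {5, 6} → ROUND(AVG(qty), 2)=5.5
  returned: ids {1, 3, 4, 7, 9} → ROUND(AVG(qty), 2)=8
  shipped: ids {2, 8, 10, 11} → ROUND(AVG(qty), 2)=11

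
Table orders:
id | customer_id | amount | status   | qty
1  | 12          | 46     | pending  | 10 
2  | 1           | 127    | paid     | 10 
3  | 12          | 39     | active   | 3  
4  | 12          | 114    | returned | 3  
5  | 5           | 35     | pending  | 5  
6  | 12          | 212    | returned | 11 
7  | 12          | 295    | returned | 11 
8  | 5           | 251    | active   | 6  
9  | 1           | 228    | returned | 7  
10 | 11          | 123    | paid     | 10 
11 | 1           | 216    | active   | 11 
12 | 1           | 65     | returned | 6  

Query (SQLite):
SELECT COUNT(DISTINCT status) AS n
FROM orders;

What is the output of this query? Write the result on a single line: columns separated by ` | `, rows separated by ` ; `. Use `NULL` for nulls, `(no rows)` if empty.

4

Count distinct non-NULL status values.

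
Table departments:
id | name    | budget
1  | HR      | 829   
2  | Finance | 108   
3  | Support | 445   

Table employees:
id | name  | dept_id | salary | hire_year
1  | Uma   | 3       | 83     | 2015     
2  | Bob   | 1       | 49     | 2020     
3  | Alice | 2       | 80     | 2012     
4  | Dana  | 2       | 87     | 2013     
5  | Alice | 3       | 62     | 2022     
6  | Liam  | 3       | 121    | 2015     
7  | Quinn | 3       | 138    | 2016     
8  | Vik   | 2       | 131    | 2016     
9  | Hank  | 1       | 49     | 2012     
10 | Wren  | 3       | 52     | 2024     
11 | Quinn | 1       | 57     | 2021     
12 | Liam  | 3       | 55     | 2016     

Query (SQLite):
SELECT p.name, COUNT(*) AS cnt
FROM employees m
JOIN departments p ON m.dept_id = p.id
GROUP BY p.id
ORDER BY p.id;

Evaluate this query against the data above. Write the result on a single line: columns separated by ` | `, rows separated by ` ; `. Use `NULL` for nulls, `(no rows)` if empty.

Join each employees row to its departments via dept_id.
Group joined rows by departments.id; compute COUNT(*) per group.
  1: ids {2, 9, 11} → COUNT(*)=3
  2: ids {3, 4, 8} → COUNT(*)=3
  3: ids {1, 5, 6, 7, 10, 12} → COUNT(*)=6

HR | 3 ; Finance | 3 ; Support | 6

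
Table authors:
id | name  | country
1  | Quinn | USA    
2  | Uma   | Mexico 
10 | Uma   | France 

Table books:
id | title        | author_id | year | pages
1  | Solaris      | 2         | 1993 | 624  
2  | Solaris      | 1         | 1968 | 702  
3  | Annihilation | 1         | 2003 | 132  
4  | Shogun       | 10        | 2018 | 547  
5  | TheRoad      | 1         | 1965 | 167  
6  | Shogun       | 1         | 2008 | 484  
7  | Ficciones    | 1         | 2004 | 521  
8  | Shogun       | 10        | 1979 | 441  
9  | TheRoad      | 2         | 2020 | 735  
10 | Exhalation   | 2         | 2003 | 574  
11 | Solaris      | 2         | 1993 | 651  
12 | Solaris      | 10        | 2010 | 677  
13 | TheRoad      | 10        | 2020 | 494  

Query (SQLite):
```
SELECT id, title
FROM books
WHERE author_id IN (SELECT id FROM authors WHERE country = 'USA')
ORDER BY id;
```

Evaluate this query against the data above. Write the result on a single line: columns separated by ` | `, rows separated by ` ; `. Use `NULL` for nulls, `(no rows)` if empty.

2 | Solaris ; 3 | Annihilation ; 5 | TheRoad ; 6 | Shogun ; 7 | Ficciones

Inner query: authors.id where country = 'USA'.
Outer: keep books rows whose author_id is in that set.
Inner query → {1}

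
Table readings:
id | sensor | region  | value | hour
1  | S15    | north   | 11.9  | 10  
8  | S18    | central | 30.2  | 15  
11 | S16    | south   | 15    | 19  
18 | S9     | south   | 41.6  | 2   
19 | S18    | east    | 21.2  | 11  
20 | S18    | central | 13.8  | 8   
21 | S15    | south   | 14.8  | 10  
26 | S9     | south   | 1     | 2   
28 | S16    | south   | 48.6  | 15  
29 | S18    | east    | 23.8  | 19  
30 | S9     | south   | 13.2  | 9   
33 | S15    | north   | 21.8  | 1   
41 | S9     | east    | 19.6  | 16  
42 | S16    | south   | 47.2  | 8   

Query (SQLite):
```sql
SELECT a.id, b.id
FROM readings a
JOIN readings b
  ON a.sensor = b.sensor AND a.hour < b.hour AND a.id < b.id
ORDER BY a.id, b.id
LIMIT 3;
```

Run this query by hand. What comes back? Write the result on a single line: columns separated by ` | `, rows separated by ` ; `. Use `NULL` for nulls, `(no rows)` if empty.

8 | 29 ; 18 | 30 ; 18 | 41

Pairs (a,b) with same sensor, a.hour < b.hour, a.id < b.id.
sensor groups: S15:{1,21,33} S16:{11,28,42} S18:{8,19,20,29} S9:{18,26,30,41}
Ordered by (a.id, b.id); first 3.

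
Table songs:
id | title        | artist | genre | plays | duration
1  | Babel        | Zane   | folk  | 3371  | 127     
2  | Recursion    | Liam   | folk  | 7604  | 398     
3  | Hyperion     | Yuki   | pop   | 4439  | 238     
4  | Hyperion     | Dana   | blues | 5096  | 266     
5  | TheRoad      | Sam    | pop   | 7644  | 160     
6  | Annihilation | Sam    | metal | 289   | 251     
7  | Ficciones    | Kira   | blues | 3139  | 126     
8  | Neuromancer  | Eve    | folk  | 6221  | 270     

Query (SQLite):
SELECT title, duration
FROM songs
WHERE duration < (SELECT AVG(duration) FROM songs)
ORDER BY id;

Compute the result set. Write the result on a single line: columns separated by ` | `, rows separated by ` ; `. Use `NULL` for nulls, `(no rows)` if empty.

Babel | 127 ; TheRoad | 160 ; Ficciones | 126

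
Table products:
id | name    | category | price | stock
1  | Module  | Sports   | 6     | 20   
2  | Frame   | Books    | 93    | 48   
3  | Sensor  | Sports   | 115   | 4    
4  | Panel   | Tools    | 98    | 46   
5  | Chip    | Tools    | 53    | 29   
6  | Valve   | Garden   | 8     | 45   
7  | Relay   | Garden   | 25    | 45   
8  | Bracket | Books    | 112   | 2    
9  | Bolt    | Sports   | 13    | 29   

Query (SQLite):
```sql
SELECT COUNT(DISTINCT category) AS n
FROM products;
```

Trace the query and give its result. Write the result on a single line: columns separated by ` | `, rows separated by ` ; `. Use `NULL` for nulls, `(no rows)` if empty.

4

Count distinct non-NULL category values.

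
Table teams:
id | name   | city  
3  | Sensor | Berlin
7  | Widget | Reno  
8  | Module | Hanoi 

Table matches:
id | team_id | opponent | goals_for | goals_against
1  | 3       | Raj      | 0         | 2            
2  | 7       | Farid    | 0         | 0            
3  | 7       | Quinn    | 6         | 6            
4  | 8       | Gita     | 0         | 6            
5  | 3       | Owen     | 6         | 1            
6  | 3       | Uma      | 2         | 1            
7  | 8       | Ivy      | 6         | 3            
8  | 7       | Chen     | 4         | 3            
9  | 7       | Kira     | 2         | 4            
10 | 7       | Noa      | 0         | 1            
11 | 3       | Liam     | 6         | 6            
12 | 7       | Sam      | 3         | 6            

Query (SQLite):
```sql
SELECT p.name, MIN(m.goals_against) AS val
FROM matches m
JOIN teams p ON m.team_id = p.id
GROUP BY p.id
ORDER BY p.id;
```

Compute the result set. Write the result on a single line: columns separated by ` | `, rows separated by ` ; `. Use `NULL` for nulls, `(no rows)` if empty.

Sensor | 1 ; Widget | 0 ; Module | 3

Join each matches row to its teams via team_id.
Group joined rows by teams.id; compute MIN(m.goals_against) per group.
  3: ids {1, 5, 6, 11} → MIN(m.goals_against)=1
  7: ids {2, 3, 8, 9, 10, 12} → MIN(m.goals_against)=0
  8: ids {4, 7} → MIN(m.goals_against)=3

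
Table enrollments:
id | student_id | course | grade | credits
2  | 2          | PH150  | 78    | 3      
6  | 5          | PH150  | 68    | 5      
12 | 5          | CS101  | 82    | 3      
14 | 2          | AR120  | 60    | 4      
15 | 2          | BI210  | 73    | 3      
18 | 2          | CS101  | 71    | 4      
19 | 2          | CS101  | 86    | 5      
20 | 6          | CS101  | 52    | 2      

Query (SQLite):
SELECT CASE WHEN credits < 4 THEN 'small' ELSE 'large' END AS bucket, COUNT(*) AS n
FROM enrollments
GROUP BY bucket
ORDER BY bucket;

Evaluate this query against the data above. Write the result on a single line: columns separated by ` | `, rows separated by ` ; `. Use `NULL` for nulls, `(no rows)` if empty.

large | 4 ; small | 4

Bucket rows by credits < 4 → 'small' else 'large'; count each bucket.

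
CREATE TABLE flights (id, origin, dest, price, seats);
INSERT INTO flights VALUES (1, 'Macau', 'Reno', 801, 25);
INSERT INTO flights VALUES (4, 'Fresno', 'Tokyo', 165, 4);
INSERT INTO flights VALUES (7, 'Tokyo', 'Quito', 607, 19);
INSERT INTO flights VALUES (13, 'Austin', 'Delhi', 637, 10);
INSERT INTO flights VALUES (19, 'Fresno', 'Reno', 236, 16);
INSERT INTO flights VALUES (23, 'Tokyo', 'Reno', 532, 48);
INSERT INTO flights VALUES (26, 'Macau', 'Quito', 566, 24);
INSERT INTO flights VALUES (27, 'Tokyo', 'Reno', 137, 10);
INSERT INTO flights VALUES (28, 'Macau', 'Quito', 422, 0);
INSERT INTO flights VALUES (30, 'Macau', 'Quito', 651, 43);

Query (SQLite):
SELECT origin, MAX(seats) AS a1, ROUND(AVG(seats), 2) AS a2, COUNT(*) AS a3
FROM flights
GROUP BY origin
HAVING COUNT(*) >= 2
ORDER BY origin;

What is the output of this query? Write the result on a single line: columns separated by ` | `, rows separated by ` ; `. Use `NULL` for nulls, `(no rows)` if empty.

Group flights by origin.
Per group compute: MAX(seats), ROUND(AVG(seats), 2), COUNT(*).
HAVING: drop groups with fewer than 2 rows.
  Austin: ids {13} → MAX(seats)=10, ROUND(AVG(seats), 2)=10, COUNT(*)=1
  Fresno: ids {4, 19} → MAX(seats)=16, ROUND(AVG(seats), 2)=10, COUNT(*)=2
  Macau: ids {1, 26, 28, 30} → MAX(seats)=43, ROUND(AVG(seats), 2)=23, COUNT(*)=4
  Tokyo: ids {7, 23, 27} → MAX(seats)=48, ROUND(AVG(seats), 2)=25.67, COUNT(*)=3

Fresno | 16 | 10 | 2 ; Macau | 43 | 23 | 4 ; Tokyo | 48 | 25.67 | 3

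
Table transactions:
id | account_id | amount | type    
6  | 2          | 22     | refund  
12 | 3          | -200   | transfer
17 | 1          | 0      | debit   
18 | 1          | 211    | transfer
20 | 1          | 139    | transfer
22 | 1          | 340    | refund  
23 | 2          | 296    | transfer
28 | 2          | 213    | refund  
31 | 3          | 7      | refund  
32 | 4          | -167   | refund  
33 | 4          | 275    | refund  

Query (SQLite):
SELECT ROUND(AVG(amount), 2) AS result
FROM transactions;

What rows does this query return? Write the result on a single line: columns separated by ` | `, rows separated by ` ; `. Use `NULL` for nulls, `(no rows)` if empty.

103.27

All amount values: [22, -200, 0, 211, 139, 340, 296, 213, 7, -167, 275].
AVG = 1136 / 11 (rounded to 2 dp).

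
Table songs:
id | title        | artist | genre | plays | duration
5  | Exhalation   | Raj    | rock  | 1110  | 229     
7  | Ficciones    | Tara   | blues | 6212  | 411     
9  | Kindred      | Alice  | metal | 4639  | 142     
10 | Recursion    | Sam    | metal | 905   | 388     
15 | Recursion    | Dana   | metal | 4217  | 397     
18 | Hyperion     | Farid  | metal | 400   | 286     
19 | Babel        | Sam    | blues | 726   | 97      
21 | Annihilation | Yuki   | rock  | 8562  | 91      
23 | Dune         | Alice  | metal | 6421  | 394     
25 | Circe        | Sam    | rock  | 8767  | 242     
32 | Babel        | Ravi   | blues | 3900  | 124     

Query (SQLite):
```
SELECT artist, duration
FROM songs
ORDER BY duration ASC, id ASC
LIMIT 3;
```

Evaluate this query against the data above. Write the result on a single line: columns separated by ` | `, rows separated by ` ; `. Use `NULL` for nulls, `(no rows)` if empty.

Yuki | 91 ; Sam | 97 ; Ravi | 124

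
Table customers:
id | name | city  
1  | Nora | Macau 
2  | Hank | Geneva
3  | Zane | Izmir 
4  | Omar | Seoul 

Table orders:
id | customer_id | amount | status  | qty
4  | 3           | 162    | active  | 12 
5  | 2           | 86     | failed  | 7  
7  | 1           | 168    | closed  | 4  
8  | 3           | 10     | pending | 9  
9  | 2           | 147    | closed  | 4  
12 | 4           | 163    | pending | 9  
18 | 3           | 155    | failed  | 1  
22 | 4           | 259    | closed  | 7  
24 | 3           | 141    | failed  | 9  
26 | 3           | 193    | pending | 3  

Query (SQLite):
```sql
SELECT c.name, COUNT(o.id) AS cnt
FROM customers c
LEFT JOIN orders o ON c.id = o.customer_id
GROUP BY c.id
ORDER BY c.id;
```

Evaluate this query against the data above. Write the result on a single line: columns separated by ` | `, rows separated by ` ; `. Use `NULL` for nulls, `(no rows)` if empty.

Nora | 1 ; Hank | 2 ; Zane | 5 ; Omar | 2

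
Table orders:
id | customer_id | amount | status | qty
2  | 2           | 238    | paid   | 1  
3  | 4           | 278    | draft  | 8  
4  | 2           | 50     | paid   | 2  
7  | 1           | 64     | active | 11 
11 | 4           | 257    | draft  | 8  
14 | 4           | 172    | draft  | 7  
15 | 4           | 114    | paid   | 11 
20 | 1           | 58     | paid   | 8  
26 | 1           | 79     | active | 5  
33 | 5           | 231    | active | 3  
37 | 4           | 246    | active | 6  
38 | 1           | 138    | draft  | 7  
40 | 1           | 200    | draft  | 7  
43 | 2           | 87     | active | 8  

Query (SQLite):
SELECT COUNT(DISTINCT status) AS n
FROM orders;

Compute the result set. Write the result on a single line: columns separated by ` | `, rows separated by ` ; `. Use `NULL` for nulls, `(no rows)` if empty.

Count distinct non-NULL status values.

3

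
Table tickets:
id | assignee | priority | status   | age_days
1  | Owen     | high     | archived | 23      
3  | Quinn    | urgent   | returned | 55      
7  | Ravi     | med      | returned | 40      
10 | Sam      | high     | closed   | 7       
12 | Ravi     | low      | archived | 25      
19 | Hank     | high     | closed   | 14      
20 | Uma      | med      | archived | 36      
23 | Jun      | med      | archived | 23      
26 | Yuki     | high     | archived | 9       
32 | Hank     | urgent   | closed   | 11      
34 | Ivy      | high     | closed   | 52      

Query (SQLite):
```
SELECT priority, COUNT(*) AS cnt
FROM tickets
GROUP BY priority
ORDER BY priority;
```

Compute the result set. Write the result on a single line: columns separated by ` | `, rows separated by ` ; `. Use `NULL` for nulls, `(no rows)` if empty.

Partition tickets by priority; compute COUNT(*) within each group.
  high: ids {1, 10, 19, 26, 34} → COUNT(*)=5
  low: ids {12} → COUNT(*)=1
  med: ids {7, 20, 23} → COUNT(*)=3
  urgent: ids {3, 32} → COUNT(*)=2

high | 5 ; low | 1 ; med | 3 ; urgent | 2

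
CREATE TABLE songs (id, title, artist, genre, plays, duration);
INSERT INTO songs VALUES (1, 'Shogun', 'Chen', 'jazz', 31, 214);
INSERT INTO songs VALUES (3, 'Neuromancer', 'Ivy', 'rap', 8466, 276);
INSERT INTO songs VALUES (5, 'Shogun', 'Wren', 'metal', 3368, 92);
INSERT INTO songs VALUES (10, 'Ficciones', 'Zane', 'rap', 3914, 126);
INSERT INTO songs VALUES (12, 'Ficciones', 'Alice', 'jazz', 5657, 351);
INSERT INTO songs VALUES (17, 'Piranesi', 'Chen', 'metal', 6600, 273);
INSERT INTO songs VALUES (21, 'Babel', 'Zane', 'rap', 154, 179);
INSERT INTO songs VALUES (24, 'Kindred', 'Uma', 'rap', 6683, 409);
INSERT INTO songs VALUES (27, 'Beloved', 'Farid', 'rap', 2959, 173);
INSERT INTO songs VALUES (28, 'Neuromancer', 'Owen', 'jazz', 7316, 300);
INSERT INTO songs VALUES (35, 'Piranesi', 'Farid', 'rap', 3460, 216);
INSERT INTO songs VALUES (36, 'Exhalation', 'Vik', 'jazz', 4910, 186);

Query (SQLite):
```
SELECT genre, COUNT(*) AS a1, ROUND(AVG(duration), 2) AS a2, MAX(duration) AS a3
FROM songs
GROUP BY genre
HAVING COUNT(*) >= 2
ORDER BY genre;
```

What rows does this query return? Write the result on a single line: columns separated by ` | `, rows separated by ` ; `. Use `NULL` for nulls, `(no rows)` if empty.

jazz | 4 | 262.75 | 351 ; metal | 2 | 182.5 | 273 ; rap | 6 | 229.83 | 409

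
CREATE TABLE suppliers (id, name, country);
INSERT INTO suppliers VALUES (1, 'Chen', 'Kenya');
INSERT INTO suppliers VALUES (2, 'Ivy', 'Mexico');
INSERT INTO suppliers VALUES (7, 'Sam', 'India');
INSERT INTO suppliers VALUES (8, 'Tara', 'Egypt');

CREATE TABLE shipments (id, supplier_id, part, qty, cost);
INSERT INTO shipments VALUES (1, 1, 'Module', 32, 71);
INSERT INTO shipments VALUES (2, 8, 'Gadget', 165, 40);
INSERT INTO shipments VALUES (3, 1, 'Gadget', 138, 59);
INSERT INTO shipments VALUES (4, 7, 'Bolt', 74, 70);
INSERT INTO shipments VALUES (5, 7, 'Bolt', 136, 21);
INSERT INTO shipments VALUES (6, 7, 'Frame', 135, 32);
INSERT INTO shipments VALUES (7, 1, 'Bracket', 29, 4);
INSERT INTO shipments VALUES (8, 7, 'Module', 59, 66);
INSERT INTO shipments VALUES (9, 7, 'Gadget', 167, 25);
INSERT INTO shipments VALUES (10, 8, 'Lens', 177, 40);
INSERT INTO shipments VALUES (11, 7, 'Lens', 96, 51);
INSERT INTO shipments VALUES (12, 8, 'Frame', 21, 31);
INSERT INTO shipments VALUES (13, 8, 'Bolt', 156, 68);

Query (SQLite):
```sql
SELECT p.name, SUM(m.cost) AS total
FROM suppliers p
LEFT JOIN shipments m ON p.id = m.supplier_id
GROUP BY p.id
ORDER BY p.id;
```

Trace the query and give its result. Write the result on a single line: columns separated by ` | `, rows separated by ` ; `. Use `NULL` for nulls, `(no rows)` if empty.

Chen | 134 ; Ivy | NULL ; Sam | 265 ; Tara | 179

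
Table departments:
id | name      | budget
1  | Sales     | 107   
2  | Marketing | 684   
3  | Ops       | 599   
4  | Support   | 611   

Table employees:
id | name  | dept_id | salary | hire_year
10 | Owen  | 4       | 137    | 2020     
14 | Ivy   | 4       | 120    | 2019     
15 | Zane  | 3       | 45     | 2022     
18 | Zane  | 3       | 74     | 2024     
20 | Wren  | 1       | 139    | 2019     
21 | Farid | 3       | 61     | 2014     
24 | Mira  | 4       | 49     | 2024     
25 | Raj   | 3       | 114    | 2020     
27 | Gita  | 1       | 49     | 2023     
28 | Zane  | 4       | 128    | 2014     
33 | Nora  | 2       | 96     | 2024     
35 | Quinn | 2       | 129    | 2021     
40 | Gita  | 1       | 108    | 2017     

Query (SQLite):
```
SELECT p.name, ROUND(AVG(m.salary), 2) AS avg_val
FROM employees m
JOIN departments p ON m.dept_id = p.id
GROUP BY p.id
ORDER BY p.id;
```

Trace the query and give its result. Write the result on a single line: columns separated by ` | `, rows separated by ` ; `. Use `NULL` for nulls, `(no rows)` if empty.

Sales | 98.67 ; Marketing | 112.5 ; Ops | 73.5 ; Support | 108.5

Join each employees row to its departments via dept_id.
Group joined rows by departments.id; compute ROUND(AVG(m.salary), 2) per group.
  1: ids {20, 27, 40} → ROUND(AVG(m.salary), 2)=98.67
  2: ids {33, 35} → ROUND(AVG(m.salary), 2)=112.5
  3: ids {15, 18, 21, 25} → ROUND(AVG(m.salary), 2)=73.5
  4: ids {10, 14, 24, 28} → ROUND(AVG(m.salary), 2)=108.5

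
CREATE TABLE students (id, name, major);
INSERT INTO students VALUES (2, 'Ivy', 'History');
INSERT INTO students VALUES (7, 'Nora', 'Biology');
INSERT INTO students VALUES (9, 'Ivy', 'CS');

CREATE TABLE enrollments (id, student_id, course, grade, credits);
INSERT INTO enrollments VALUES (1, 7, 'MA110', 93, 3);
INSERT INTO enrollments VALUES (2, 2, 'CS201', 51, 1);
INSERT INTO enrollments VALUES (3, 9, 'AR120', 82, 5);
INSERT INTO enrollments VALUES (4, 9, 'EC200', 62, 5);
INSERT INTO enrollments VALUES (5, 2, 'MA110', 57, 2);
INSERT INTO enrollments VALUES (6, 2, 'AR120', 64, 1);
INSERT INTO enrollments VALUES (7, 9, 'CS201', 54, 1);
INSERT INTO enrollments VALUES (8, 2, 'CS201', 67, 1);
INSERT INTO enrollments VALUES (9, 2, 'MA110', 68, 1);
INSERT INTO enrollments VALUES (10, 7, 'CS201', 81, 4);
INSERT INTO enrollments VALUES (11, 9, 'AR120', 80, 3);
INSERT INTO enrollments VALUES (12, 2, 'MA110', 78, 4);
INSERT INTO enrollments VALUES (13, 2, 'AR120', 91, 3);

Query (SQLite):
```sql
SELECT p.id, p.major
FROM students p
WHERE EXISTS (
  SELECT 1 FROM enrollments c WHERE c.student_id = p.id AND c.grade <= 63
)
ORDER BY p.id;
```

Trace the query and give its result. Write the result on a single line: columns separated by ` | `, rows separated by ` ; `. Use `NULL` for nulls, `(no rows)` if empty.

2 | History ; 9 | CS

For each students row, check whether any enrollments with matching student_id has grade <= 63.
Keep rows where that is true.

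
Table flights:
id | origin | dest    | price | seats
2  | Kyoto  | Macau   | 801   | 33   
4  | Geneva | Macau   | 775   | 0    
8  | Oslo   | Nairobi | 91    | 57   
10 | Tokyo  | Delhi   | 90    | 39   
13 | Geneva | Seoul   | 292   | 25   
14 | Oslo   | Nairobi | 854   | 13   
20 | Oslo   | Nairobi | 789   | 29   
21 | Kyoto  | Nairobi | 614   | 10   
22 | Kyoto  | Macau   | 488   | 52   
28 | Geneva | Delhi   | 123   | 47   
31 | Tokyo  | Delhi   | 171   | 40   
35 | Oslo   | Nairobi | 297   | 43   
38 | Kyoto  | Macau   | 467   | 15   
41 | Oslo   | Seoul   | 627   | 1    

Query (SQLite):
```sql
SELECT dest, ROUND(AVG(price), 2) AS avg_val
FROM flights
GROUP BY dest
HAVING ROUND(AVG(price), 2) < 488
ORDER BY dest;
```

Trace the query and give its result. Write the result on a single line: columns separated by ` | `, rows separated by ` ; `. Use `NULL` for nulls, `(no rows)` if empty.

Partition flights by dest; compute ROUND(AVG(price), 2) within each group.
HAVING: keep groups where ROUND(AVG(price), 2) < 488.
  Delhi: ids {10, 28, 31} → ROUND(AVG(price), 2)=128
  Macau: ids {2, 4, 22, 38} → ROUND(AVG(price), 2)=632.75
  Nairobi: ids {8, 14, 20, 21, 35} → ROUND(AVG(price), 2)=529
  Seoul: ids {13, 41} → ROUND(AVG(price), 2)=459.5

Delhi | 128 ; Seoul | 459.5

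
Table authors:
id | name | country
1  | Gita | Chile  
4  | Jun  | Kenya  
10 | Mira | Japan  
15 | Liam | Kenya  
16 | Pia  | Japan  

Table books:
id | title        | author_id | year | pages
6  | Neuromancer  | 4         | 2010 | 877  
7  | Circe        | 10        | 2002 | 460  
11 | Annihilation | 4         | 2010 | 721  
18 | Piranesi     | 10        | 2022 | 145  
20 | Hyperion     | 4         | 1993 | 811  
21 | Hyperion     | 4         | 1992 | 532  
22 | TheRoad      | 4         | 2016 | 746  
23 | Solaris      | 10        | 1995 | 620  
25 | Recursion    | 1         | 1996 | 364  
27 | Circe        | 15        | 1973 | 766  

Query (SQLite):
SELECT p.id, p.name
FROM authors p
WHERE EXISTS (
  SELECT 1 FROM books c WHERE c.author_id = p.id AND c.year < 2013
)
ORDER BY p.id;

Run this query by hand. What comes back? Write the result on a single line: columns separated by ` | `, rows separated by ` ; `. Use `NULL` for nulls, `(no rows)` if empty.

For each authors row, check whether any books with matching author_id has year < 2013.
Keep rows where that is true.

1 | Gita ; 4 | Jun ; 10 | Mira ; 15 | Liam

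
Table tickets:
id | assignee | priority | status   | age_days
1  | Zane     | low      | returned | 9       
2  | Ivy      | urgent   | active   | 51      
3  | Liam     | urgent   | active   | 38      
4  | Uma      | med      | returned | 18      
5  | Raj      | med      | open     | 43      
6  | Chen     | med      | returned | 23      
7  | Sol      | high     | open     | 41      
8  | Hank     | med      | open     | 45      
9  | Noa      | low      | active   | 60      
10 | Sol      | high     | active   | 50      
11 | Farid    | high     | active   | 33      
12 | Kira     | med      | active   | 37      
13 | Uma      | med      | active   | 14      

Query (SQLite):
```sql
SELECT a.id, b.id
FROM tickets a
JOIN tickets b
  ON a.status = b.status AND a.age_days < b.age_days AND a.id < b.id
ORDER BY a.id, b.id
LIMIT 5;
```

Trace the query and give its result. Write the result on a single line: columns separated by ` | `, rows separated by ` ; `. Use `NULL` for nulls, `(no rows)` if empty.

Pairs (a,b) with same status, a.age_days < b.age_days, a.id < b.id.
status groups: active:{2,3,9,10,11,12,13} open:{5,7,8} returned:{1,4,6}
Ordered by (a.id, b.id); first 5.

1 | 4 ; 1 | 6 ; 2 | 9 ; 3 | 9 ; 3 | 10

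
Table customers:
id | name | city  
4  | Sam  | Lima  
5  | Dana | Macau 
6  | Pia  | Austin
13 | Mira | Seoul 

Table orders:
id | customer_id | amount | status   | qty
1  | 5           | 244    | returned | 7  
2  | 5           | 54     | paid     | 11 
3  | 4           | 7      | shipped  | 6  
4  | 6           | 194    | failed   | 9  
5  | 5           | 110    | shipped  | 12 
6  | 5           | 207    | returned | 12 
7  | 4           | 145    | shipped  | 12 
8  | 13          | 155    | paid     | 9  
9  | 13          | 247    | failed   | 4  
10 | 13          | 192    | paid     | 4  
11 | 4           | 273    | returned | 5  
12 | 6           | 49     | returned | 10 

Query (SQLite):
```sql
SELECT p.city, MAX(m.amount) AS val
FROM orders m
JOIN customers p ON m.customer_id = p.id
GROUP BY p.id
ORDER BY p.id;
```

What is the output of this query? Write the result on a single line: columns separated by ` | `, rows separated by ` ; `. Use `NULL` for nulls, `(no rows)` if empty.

Join each orders row to its customers via customer_id.
Group joined rows by customers.id; compute MAX(m.amount) per group.
  4: ids {3, 7, 11} → MAX(m.amount)=273
  5: ids {1, 2, 5, 6} → MAX(m.amount)=244
  6: ids {4, 12} → MAX(m.amount)=194
  13: ids {8, 9, 10} → MAX(m.amount)=247

Lima | 273 ; Macau | 244 ; Austin | 194 ; Seoul | 247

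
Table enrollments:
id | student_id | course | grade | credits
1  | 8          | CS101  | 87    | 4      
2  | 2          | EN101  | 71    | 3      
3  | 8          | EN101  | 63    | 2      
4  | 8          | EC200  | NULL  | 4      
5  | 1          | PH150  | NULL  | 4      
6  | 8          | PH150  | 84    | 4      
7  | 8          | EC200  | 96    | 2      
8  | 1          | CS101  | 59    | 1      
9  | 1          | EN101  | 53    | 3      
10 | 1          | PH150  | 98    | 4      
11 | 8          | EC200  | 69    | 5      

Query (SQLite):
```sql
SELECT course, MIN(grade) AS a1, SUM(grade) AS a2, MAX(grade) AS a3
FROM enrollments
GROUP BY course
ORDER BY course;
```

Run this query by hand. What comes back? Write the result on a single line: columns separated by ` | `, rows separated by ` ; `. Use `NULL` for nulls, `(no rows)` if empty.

Group enrollments by course.
Per group compute: MIN(grade), SUM(grade), MAX(grade).
  CS101: ids {1, 8} → MIN(grade)=59, SUM(grade)=146, MAX(grade)=87
  EC200: ids {4, 7, 11} → MIN(grade)=69, SUM(grade)=165, MAX(grade)=96
  EN101: ids {2, 3, 9} → MIN(grade)=53, SUM(grade)=187, MAX(grade)=71
  PH150: ids {5, 6, 10} → MIN(grade)=84, SUM(grade)=182, MAX(grade)=98

CS101 | 59 | 146 | 87 ; EC200 | 69 | 165 | 96 ; EN101 | 53 | 187 | 71 ; PH150 | 84 | 182 | 98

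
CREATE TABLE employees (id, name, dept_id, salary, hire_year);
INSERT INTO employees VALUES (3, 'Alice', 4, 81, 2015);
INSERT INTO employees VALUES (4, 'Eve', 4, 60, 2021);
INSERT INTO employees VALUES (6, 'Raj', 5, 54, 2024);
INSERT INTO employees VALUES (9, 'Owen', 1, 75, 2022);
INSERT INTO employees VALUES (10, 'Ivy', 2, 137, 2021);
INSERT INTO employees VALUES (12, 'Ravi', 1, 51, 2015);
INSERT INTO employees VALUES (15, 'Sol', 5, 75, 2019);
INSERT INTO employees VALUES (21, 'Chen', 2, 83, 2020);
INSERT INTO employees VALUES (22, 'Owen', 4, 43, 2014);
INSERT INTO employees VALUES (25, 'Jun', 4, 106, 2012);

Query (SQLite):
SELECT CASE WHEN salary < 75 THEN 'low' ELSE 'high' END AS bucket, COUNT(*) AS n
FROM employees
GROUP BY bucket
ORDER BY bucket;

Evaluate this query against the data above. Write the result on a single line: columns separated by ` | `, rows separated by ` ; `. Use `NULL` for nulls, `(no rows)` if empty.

high | 6 ; low | 4

Bucket rows by salary < 75 → 'low' else 'high'; count each bucket.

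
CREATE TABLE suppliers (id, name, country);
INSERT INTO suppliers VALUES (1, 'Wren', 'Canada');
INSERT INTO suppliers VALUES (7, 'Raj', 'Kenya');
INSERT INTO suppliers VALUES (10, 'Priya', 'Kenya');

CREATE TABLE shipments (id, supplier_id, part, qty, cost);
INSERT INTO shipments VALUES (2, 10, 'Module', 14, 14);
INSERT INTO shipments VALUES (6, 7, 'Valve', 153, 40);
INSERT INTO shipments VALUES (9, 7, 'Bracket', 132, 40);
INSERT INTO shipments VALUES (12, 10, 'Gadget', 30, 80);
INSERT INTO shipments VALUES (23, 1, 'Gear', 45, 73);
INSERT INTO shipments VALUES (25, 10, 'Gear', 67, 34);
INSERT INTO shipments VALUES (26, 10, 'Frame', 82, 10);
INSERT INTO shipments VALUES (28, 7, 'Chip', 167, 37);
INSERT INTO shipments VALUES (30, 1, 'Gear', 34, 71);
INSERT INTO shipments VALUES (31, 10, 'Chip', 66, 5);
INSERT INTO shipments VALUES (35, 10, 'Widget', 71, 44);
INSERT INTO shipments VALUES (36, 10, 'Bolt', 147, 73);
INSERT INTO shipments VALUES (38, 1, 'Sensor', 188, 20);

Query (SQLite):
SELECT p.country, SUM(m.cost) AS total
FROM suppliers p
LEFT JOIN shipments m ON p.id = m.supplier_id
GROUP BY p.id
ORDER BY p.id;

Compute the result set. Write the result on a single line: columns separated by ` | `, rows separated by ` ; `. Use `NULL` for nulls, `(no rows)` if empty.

Canada | 164 ; Kenya | 117 ; Kenya | 260

LEFT JOIN keeps every suppliers row; unmatched ones get NULL for shipments columns.
Group by suppliers.id and compute SUM(m.cost). SUM over an all-NULL group is NULL.
  1: ids {23, 30, 38} → SUM(m.cost)=164
  7: ids {6, 9, 28} → SUM(m.cost)=117
  10: ids {2, 12, 25, 26, 31, 35, 36} → SUM(m.cost)=260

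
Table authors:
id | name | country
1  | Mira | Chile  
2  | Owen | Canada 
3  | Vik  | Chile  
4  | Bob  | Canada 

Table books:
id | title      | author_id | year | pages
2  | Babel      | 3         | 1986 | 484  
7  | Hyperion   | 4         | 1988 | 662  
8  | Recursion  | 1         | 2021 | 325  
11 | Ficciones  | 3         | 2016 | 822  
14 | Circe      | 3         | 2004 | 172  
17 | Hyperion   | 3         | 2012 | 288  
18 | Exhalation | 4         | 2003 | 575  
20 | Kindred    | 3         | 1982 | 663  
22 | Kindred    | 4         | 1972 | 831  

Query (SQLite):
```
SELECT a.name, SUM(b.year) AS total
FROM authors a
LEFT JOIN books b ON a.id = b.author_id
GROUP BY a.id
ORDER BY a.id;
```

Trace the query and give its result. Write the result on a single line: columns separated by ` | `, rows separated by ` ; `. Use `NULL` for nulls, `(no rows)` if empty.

Mira | 2021 ; Owen | NULL ; Vik | 10000 ; Bob | 5963

LEFT JOIN keeps every authors row; unmatched ones get NULL for books columns.
Group by authors.id and compute SUM(b.year). SUM over an all-NULL group is NULL.
  1: ids {8} → SUM(b.year)=2021
  2: ids {—} → SUM(b.year)=NULL
  3: ids {2, 11, 14, 17, 20} → SUM(b.year)=10000
  4: ids {7, 18, 22} → SUM(b.year)=5963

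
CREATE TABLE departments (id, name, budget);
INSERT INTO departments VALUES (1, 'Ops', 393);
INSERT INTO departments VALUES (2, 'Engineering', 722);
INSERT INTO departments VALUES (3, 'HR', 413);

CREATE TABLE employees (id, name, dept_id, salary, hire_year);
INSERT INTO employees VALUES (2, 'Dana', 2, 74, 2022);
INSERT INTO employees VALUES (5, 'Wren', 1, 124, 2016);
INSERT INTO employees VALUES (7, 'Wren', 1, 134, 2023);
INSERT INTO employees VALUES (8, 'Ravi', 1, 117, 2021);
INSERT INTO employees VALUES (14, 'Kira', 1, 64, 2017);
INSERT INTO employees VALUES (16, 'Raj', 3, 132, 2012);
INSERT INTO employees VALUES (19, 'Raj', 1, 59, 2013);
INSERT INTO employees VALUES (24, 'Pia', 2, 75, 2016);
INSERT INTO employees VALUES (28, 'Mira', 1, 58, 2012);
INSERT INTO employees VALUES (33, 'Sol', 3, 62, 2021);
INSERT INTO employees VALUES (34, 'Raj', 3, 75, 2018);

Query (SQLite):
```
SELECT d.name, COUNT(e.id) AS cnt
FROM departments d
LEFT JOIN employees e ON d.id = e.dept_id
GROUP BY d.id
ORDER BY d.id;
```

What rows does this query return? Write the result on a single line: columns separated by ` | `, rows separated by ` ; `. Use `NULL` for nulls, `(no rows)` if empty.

LEFT JOIN keeps every departments row; unmatched ones get NULL for employees columns.
Group by departments.id and compute COUNT(e.id). COUNT(col) of an all-NULL group is 0.
  1: ids {5, 7, 8, 14, 19, 28} → COUNT(e.id)=6
  2: ids {2, 24} → COUNT(e.id)=2
  3: ids {16, 33, 34} → COUNT(e.id)=3

Ops | 6 ; Engineering | 2 ; HR | 3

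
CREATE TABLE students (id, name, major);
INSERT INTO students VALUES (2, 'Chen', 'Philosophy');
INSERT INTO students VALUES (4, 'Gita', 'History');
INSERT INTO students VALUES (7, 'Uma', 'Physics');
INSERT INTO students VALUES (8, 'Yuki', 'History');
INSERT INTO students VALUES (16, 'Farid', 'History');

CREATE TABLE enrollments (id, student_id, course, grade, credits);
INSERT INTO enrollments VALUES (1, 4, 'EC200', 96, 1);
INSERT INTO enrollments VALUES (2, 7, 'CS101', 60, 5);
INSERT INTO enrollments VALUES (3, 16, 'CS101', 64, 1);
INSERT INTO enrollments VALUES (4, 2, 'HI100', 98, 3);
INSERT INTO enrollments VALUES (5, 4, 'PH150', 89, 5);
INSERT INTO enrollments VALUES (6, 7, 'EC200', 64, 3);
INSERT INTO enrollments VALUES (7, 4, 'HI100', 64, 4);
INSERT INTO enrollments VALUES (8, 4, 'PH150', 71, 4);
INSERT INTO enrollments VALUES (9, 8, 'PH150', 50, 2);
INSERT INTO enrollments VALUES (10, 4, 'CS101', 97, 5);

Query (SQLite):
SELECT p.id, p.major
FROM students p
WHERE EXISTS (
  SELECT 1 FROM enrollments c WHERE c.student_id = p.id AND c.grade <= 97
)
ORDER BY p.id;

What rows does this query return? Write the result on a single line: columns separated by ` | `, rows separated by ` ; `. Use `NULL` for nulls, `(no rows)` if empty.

For each students row, check whether any enrollments with matching student_id has grade <= 97.
Keep rows where that is true.

4 | History ; 7 | Physics ; 8 | History ; 16 | History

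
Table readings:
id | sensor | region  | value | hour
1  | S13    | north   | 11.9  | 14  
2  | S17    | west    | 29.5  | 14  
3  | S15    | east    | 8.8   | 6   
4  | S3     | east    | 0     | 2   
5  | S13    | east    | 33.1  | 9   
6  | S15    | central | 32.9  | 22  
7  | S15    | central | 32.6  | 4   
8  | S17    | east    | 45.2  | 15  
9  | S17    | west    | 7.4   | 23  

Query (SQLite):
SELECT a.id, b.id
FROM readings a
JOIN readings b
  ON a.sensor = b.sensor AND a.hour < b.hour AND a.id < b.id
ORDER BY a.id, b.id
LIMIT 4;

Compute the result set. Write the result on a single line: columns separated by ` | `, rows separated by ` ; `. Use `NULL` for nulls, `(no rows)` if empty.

2 | 8 ; 2 | 9 ; 3 | 6 ; 8 | 9

Pairs (a,b) with same sensor, a.hour < b.hour, a.id < b.id.
sensor groups: S13:{1,5} S15:{3,6,7} S17:{2,8,9} S3:{4}
Ordered by (a.id, b.id); first 4.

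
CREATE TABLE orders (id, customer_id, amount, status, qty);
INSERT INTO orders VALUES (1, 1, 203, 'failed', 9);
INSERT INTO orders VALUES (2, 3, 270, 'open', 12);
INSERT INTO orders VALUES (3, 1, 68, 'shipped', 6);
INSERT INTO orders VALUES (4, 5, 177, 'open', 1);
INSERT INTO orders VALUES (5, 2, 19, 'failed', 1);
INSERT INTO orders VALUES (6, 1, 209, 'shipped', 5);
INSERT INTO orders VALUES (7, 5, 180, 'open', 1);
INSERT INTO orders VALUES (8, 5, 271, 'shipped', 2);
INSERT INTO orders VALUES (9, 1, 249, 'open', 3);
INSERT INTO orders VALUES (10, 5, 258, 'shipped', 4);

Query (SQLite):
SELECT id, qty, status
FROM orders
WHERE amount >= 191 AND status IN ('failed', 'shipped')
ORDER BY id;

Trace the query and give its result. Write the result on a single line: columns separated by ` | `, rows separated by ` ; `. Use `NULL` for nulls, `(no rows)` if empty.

1 | 9 | failed ; 6 | 5 | shipped ; 8 | 2 | shipped ; 10 | 4 | shipped

amount >= 191: ids {1, 2, 6, 8, 9, 10}
status IN ('failed', 'shipped'): ids {1, 3, 5, 6, 8, 10}
Combine with AND.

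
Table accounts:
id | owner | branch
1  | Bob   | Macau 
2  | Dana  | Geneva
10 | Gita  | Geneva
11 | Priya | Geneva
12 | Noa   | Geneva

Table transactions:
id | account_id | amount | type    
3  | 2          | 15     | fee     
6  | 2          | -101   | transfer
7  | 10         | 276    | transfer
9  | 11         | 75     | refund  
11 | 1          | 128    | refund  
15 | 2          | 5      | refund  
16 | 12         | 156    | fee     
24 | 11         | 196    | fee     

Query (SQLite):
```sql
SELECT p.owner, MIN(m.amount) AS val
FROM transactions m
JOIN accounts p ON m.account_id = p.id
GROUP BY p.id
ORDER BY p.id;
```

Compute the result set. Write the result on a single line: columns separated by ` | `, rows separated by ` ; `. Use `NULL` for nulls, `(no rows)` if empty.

Join each transactions row to its accounts via account_id.
Group joined rows by accounts.id; compute MIN(m.amount) per group.
  1: ids {11} → MIN(m.amount)=128
  2: ids {3, 6, 15} → MIN(m.amount)=-101
  10: ids {7} → MIN(m.amount)=276
  11: ids {9, 24} → MIN(m.amount)=75
  12: ids {16} → MIN(m.amount)=156

Bob | 128 ; Dana | -101 ; Gita | 276 ; Priya | 75 ; Noa | 156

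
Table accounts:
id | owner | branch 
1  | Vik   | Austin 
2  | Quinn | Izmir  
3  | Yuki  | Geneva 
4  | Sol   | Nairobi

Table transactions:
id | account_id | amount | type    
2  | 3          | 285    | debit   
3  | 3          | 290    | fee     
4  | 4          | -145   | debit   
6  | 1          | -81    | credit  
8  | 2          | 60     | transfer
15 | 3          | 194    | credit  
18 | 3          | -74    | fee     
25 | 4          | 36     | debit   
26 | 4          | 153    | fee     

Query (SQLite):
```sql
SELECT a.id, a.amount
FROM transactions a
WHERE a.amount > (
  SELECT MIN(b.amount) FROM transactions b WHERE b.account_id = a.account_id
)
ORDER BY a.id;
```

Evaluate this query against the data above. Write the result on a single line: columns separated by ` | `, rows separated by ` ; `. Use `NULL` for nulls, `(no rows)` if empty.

For each transactions row a, compute MIN(amount) over rows sharing a.account_id.
Keep row a if a.amount > that per-group MIN.
  account_id=1: MIN(amount) = -81
  account_id=2: MIN(amount) = 60
  account_id=3: MIN(amount) = -74
  account_id=4: MIN(amount) = -145

2 | 285 ; 3 | 290 ; 15 | 194 ; 25 | 36 ; 26 | 153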